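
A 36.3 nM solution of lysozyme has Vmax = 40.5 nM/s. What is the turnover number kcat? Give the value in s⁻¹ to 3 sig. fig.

kcat = Vmax/[E]total = 40.5 nM/s / 36.3 nM = 1.12 s⁻¹.

1.12 s⁻¹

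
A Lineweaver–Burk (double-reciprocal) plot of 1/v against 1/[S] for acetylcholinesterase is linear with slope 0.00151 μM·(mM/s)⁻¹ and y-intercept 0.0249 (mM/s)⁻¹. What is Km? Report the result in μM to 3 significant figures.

y-intercept = 1/Vmax ⇒ Vmax = 40.2 mM/s; slope = Km/Vmax ⇒ Km = slope × Vmax.
Km = 0.00151 × 40.2 = 0.0606 μM.

0.0606 μM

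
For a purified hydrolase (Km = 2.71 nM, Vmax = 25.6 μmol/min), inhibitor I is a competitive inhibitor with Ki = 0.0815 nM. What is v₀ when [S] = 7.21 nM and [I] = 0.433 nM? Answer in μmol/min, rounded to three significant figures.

α = 1 + [I]/Ki = 1 + 0.433/0.0815 = 6.313.
For a competitive inhibitor, Vmax is unchanged and the apparent Km becomes α·Km: Km,app = 17.1 nM, Vmax,app = 25.6 μmol/min.
v = Vmax,app·[S]/(Km,app + [S]) = 25.6 × 7.21/(17.1 + 7.21) = 7.59 μmol/min.

7.59 μmol/min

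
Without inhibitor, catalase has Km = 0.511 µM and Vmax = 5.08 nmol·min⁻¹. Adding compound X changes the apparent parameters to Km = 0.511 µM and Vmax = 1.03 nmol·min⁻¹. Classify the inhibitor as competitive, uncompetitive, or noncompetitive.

Vmax decreases (5.08 → 1.03 nmol·min⁻¹) while Km is unchanged — pure noncompetitive inhibition.

noncompetitive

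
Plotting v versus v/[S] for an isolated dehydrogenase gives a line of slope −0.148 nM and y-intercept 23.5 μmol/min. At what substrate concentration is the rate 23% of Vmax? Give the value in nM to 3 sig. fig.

The Eadie–Hofstee slope gives Km = 0.148 nM (slope = −Km).
v/Vmax = [S]/(Km+[S]) = 0.23 ⇒ [S] = Km·0.23/(1−0.23) = 0.148 × 0.2987 = 0.0442 nM.

0.0442 nM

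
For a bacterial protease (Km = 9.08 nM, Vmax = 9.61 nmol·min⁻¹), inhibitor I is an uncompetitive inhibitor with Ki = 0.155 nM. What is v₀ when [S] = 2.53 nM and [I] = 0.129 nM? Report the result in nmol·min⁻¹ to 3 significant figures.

With α = 1 + [I]/Ki = 1 + 0.129/0.155 = 1.832, the uncompetitive rate law is v = (Vmax/α)·[S] / (Km/α + [S]).
v = (9.61/1.832)×2.53 / (9.08/1.832 + 2.53) = 13.27/7.486 = 1.77 nmol·min⁻¹.

1.77 nmol·min⁻¹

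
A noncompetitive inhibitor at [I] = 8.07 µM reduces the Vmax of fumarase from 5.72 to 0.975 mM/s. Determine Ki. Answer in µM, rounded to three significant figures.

1.66 µM

Noncompetitive: Vmax,app = Vmax/α with α = 1 + [I]/Ki.
α = Vmax/Vmax,app = 5.72/0.975 = 5.867.
Since α = 1 + [I]/Ki, [I]/Ki = 5.867 − 1 = 4.867 and Ki = 8.07/4.867 = 1.66 µM.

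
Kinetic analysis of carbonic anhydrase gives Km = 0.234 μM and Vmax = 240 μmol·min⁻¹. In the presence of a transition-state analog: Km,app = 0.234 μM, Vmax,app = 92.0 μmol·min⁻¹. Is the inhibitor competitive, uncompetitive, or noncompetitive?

Vmax decreases (240 → 92.0 μmol·min⁻¹) while Km is unchanged — pure noncompetitive inhibition.

noncompetitive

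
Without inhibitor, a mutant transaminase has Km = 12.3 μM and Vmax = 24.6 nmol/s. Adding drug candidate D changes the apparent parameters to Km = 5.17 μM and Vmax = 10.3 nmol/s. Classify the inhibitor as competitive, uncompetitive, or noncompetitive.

Both Km and Vmax decrease by the same factor (~2.38-fold) — characteristic of uncompetitive inhibition.

uncompetitive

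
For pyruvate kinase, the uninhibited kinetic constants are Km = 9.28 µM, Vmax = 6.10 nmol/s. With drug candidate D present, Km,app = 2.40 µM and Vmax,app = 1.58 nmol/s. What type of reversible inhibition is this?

uncompetitive

Both Km and Vmax decrease by the same factor (~3.86-fold) — characteristic of uncompetitive inhibition.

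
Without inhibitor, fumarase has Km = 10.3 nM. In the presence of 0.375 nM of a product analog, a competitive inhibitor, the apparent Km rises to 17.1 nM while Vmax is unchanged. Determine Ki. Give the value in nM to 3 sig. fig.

Competitive: Km,app = α·Km with α = 1 + [I]/Ki.
α = Km,app/Km = 17.1/10.3 = 1.660.
Since α = 1 + [I]/Ki, [I]/Ki = 1.660 − 1 = 0.6602 and Ki = 0.375/0.6602 = 0.568 nM.

0.568 nM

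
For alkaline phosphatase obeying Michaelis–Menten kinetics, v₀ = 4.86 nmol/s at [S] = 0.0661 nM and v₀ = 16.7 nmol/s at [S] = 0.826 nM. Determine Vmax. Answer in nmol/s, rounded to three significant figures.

From v = Vmax[S]/(Km+[S]), each point gives Vmax = v(Km+[S])/[S].
Equating: 4.86(Km+0.0661)/0.0661 = 16.7(Km+0.826)/0.826.
73.52·Km + 4.86 = 20.22·Km + 16.7, so (73.52 − 20.22)·Km = 16.7 − 4.86.
Km = 11.84/53.31 = 0.222 nM; then Vmax = 4.86(0.222+0.0661)/0.0661 = 21.2 nmol/s.

21.2 nmol/s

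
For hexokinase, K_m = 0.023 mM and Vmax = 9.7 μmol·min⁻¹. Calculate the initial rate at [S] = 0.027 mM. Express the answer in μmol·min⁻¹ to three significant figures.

5.24 μmol·min⁻¹

v = Vmax·[S]/(Km + [S]) = 9.7 × 0.027 / (0.023 + 0.027)
  = 0.2619 / 0.05000 = 5.24 μmol·min⁻¹.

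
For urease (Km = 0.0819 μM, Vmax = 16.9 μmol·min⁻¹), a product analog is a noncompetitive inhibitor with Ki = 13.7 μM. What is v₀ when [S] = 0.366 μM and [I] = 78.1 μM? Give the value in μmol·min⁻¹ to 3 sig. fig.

With α = 1 + [I]/Ki = 1 + 78.1/13.7 = 6.701, the noncompetitive rate law is v = (Vmax/α)·[S] / (Km + [S]).
v = (16.9/6.701)×0.366 / (0.0819 + 0.366) = 0.9231/0.4479 = 2.06 μmol·min⁻¹.

2.06 μmol·min⁻¹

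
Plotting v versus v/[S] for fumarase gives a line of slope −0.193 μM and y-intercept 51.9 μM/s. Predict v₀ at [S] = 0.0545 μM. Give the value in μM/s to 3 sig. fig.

11.4 μM/s

In the Eadie–Hofstee form v = Vmax − Km·(v/[S]), the slope is −Km and the intercept is Vmax, so Km = 0.193 μM and Vmax = 51.9 μM/s.
v = 51.9 × 0.0545/(0.193 + 0.0545) = 11.4 μM/s.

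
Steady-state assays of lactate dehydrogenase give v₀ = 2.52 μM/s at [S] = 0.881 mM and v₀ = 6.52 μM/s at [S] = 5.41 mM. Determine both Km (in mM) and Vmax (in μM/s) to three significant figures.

Km = 2.42 mM; Vmax = 9.43 μM/s

In reciprocal form, 1/v = (Km/Vmax)·(1/[S]) + 1/Vmax. The two points give (1/[S], 1/v) = (1.135, 0.3968) and (0.1848, 0.1534).
Slope = (0.3968 − 0.1534)/(1.135 − 0.1848) = 0.2562; intercept = 0.3968 − 0.2562×1.135 = 0.1060.
Vmax = 1/intercept = 9.43 μM/s; Km = slope × Vmax = 0.2562 × 9.43 = 2.42 mM.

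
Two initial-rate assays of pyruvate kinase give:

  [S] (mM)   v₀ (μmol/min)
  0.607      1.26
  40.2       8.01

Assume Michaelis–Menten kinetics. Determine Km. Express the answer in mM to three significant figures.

From v = Vmax[S]/(Km+[S]), each point gives Vmax = v(Km+[S])/[S].
Equating: 1.26(Km+0.607)/0.607 = 8.01(Km+40.2)/40.2.
2.076·Km + 1.26 = 0.1993·Km + 8.01, so (2.076 − 0.1993)·Km = 8.01 − 1.26.
Km = 6.750/1.877 = 3.60 mM; then Vmax = 1.26(3.60+0.607)/0.607 = 8.73 μmol/min.

3.60 mM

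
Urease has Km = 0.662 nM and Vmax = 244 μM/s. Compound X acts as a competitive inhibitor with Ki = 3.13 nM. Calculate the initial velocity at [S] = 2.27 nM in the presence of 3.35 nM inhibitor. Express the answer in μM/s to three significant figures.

152 μM/s

α = 1 + [I]/Ki = 1 + 3.35/3.13 = 2.070.
For a competitive inhibitor, Vmax is unchanged and the apparent Km becomes α·Km: Km,app = 1.37 nM, Vmax,app = 244 μM/s.
v = Vmax,app·[S]/(Km,app + [S]) = 244 × 2.27/(1.37 + 2.27) = 152 μM/s.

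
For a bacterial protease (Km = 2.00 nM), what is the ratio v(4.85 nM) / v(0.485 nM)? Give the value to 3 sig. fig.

3.63

Since Vmax cancels, v₂/v₁ = [S]₂(Km+[S]₁) / [S]₁(Km+[S]₂).
= 4.85×(2.00+0.485) / (0.485×(2.00+4.85)) = 12.05/3.322 = 3.63.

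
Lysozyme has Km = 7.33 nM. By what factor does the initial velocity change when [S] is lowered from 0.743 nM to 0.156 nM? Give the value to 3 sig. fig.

Since Vmax cancels, v₂/v₁ = [S]₂(Km+[S]₁) / [S]₁(Km+[S]₂).
= 0.156×(7.33+0.743) / (0.743×(7.33+0.156)) = 1.259/5.562 = 0.226.

0.226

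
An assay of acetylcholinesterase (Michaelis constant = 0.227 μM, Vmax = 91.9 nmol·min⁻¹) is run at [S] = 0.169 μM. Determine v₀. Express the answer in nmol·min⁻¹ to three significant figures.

39.2 nmol·min⁻¹

v = Vmax·[S]/(Km + [S]) = 91.9 × 0.169 / (0.227 + 0.169)
  = 15.53 / 0.3960 = 39.2 nmol·min⁻¹.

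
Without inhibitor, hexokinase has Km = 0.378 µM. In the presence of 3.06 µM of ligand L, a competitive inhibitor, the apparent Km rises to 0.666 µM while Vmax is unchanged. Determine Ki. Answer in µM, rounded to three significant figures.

Competitive: Km,app = α·Km with α = 1 + [I]/Ki.
α = Km,app/Km = 0.666/0.378 = 1.762.
Since α = 1 + [I]/Ki, [I]/Ki = 1.762 − 1 = 0.7619 and Ki = 3.06/0.7619 = 4.02 µM.

4.02 µM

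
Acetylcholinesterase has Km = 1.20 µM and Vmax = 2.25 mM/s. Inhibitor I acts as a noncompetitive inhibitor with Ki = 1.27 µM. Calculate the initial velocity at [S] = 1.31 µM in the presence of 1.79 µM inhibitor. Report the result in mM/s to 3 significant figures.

0.487 mM/s

With α = 1 + [I]/Ki = 1 + 1.79/1.27 = 2.409, the noncompetitive rate law is v = (Vmax/α)·[S] / (Km + [S]).
v = (2.25/2.409)×1.31 / (1.20 + 1.31) = 1.223/2.510 = 0.487 mM/s.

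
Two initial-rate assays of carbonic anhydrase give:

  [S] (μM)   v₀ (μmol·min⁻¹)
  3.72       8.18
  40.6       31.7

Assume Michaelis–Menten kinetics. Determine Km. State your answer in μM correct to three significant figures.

16.6 μM

In reciprocal form, 1/v = (Km/Vmax)·(1/[S]) + 1/Vmax. The two points give (1/[S], 1/v) = (0.2688, 0.1222) and (0.02463, 0.03155).
Slope = (0.1222 − 0.03155)/(0.2688 − 0.02463) = 0.3715; intercept = 0.1222 − 0.3715×0.2688 = 0.02240.
Vmax = 1/intercept = 44.6 μmol·min⁻¹; Km = slope × Vmax = 0.3715 × 44.6 = 16.6 μM.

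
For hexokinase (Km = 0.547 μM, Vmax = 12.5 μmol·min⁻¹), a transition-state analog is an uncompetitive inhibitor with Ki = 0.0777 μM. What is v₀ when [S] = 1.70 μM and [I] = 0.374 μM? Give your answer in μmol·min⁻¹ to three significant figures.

With α = 1 + [I]/Ki = 1 + 0.374/0.0777 = 5.813, the uncompetitive rate law is v = (Vmax/α)·[S] / (Km/α + [S]).
v = (12.5/5.813)×1.70 / (0.547/5.813 + 1.70) = 3.655/1.794 = 2.04 μmol·min⁻¹.

2.04 μmol·min⁻¹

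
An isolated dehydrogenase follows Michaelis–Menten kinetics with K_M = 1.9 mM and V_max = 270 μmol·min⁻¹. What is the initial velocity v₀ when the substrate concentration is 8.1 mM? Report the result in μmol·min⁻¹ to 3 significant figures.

219 μmol·min⁻¹

v = Vmax·[S]/(Km + [S]) = 270 × 8.1 / (1.9 + 8.1)
  = 2187 / 10.00 = 219 μmol·min⁻¹.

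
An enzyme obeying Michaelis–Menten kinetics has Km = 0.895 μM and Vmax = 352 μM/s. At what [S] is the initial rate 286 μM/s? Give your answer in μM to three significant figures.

3.88 μM

The required fractional saturation is v/Vmax = 286/352 = 0.8125.
Then [S]/(Km+[S]) = 0.8125 ⇒ [S] = 0.895 × 0.8125/(1 − 0.8125) = 3.88 μM.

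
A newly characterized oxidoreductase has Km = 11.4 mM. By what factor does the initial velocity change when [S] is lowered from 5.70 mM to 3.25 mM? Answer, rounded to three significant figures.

0.666

Since Vmax cancels, v₂/v₁ = [S]₂(Km+[S]₁) / [S]₁(Km+[S]₂).
= 3.25×(11.4+5.70) / (5.70×(11.4+3.25)) = 55.58/83.51 = 0.666.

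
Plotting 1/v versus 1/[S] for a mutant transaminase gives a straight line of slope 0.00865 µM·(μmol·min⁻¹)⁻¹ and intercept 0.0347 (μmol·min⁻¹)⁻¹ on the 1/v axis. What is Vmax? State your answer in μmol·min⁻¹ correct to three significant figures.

The y-intercept of a Lineweaver–Burk plot equals 1/Vmax, so Vmax = 1/0.0347 = 28.8 μmol·min⁻¹.

28.8 μmol·min⁻¹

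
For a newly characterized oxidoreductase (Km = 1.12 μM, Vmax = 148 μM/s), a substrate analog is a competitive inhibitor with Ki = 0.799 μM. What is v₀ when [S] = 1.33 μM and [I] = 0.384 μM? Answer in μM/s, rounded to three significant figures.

With α = 1 + [I]/Ki = 1 + 0.384/0.799 = 1.481, the competitive rate law is v = Vmax[S] / (αKm + [S]).
v = 148×1.33 / (1.481×1.12 + 1.33) = 196.8/2.988 = 65.9 μM/s.

65.9 μM/s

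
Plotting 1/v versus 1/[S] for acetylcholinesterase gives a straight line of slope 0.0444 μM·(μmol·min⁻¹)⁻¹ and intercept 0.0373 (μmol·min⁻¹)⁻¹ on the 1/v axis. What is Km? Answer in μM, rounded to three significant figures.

1.19 μM

y-intercept = 1/Vmax ⇒ Vmax = 26.8 μmol·min⁻¹; slope = Km/Vmax ⇒ Km = slope × Vmax.
Km = 0.0444 × 26.8 = 1.19 μM.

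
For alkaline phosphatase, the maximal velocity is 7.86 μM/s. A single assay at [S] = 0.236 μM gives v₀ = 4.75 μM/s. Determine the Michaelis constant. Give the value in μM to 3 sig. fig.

0.155 μM

v/Vmax = 4.75/7.86 = 0.6043 = [S]/(Km+[S]).
So Km + [S] = [S]/0.6043 = 0.3905 μM, giving Km = 0.3905 − 0.236 = 0.155 μM.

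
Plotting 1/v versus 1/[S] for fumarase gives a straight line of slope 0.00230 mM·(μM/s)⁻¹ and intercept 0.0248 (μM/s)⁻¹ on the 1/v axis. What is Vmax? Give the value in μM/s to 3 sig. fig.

40.3 μM/s

The y-intercept of a Lineweaver–Burk plot equals 1/Vmax, so Vmax = 1/0.0248 = 40.3 μM/s.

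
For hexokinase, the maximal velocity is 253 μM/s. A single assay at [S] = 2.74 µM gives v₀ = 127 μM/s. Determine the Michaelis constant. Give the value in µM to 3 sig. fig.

2.72 µM

v/Vmax = 127/253 = 0.5020 = [S]/(Km+[S]).
So Km + [S] = [S]/0.5020 = 5.458 µM, giving Km = 5.458 − 2.74 = 2.72 µM.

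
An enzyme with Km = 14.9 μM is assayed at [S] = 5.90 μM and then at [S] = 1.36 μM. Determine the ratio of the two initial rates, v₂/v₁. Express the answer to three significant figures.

The fractional saturations are [S]/(Km+[S]) = 5.90/20.80 = 0.2837 and 1.36/16.26 = 0.08364.
v₂/v₁ is just their ratio: 0.08364/0.2837 = 0.295.

0.295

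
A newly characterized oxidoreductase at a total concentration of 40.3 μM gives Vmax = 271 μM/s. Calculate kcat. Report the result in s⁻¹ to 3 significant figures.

kcat = Vmax/[E]total = 271 μM/s / 40.3 μM = 6.72 s⁻¹.

6.72 s⁻¹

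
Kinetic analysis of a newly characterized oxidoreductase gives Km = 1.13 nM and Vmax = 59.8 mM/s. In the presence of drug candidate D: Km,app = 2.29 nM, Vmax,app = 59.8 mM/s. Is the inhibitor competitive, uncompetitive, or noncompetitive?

competitive

Km increases (1.13 → 2.29 nM) while Vmax is unchanged — the hallmark of competitive inhibition.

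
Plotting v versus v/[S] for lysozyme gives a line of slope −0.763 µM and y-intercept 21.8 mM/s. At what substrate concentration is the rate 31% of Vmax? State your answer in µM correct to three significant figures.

The Eadie–Hofstee slope gives Km = 0.763 µM (slope = −Km).
v/Vmax = [S]/(Km+[S]) = 0.31 ⇒ [S] = Km·0.31/(1−0.31) = 0.763 × 0.4493 = 0.343 µM.

0.343 µM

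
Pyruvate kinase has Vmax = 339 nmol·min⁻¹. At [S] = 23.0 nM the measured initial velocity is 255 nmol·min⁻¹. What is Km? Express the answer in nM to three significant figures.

From v = Vmax[S]/(Km+[S]), Km = [S](Vmax − v)/v.
Km = 23.0 × (339 − 255) / 255 = 1932/255 = 7.58 nM.

7.58 nM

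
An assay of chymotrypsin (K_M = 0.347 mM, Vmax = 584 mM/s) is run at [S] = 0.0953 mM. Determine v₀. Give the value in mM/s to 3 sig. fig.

v = Vmax·[S]/(Km + [S]) = 584 × 0.0953 / (0.347 + 0.0953)
  = 55.66 / 0.4423 = 126 mM/s.

126 mM/s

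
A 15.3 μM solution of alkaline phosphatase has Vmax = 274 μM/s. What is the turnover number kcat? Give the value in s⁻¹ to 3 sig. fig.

17.9 s⁻¹

kcat = Vmax/[E]total = 274 μM/s / 15.3 μM = 17.9 s⁻¹.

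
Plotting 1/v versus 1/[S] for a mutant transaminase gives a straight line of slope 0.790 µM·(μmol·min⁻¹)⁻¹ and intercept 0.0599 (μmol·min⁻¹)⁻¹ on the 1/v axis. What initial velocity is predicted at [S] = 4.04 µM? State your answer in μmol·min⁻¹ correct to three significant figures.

3.91 μmol·min⁻¹

The y-intercept is 1/Vmax, so Vmax = 1/0.0599 = 16.7 μmol·min⁻¹.
The slope is Km/Vmax, so Km = 0.790 × 16.7 = 13.2 µM.
Then v = 16.7 × 4.04/(13.2 + 4.04) = 3.91 μmol·min⁻¹.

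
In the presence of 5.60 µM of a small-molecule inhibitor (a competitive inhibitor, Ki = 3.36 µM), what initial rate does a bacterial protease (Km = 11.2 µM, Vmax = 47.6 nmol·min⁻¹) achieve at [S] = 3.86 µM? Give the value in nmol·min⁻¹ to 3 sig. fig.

With α = 1 + [I]/Ki = 1 + 5.60/3.36 = 2.667, the competitive rate law is v = Vmax[S] / (αKm + [S]).
v = 47.6×3.86 / (2.667×11.2 + 3.86) = 183.7/33.73 = 5.45 nmol·min⁻¹.

5.45 nmol·min⁻¹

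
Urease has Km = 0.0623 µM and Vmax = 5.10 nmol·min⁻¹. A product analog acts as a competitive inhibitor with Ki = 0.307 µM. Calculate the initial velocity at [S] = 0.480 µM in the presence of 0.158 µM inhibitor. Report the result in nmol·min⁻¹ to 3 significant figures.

4.26 nmol·min⁻¹

With α = 1 + [I]/Ki = 1 + 0.158/0.307 = 1.515, the competitive rate law is v = Vmax[S] / (αKm + [S]).
v = 5.10×0.480 / (1.515×0.0623 + 0.480) = 2.448/0.5744 = 4.26 nmol·min⁻¹.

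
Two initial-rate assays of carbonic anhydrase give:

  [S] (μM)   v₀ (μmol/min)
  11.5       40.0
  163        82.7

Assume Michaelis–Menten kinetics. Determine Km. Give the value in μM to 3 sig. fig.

14.4 μM

From v = Vmax[S]/(Km+[S]), each point gives Vmax = v(Km+[S])/[S].
Equating: 40.0(Km+11.5)/11.5 = 82.7(Km+163)/163.
3.478·Km + 40.0 = 0.5074·Km + 82.7, so (3.478 − 0.5074)·Km = 82.7 − 40.0.
Km = 42.70/2.971 = 14.4 μM; then Vmax = 40.0(14.4+11.5)/11.5 = 90.0 μmol/min.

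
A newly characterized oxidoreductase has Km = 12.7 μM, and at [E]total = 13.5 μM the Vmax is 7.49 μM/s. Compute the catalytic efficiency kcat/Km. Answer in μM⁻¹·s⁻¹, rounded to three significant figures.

kcat = Vmax/[E]total = 7.49/13.5 = 0.555 s⁻¹.
kcat/Km = 0.555/12.7 = 0.0437 μM⁻¹·s⁻¹.

0.0437 μM⁻¹·s⁻¹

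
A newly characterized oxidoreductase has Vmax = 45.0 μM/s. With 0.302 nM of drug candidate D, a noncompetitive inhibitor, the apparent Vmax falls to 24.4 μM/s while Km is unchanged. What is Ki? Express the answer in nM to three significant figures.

0.358 nM

Noncompetitive: Vmax,app = Vmax/α with α = 1 + [I]/Ki.
α = Vmax/Vmax,app = 45.0/24.4 = 1.844.
Ki = [I]/(α − 1) = 0.302/0.8443 = 0.358 nM.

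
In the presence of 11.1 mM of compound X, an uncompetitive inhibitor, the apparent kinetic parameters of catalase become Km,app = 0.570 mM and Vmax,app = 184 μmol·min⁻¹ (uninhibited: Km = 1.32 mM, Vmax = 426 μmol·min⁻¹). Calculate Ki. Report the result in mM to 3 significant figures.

8.44 mM

Uncompetitive: Vmax,app = Vmax/α (and Km,app = Km/α) with α = 1 + [I]/Ki.
α = Vmax/Vmax,app = 426/184 = 2.315.
Since α = 1 + [I]/Ki, [I]/Ki = 2.315 − 1 = 1.315 and Ki = 11.1/1.315 = 8.44 mM.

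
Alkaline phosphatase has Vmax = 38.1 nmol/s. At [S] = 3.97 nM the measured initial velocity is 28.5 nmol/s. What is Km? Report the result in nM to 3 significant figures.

1.34 nM

From v = Vmax[S]/(Km+[S]), Km = [S](Vmax − v)/v.
Km = 3.97 × (38.1 − 28.5) / 28.5 = 38.11/28.5 = 1.34 nM.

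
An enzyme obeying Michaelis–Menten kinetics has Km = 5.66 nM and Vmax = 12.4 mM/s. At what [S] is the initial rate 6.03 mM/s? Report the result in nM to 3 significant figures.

The required fractional saturation is v/Vmax = 6.03/12.4 = 0.4863.
Then [S]/(Km+[S]) = 0.4863 ⇒ [S] = 5.66 × 0.4863/(1 − 0.4863) = 5.36 nM.

5.36 nM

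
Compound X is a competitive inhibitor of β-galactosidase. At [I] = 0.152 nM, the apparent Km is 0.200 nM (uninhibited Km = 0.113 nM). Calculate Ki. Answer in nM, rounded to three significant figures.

Competitive: Km,app = α·Km with α = 1 + [I]/Ki.
α = Km,app/Km = 0.200/0.113 = 1.770.
Since α = 1 + [I]/Ki, [I]/Ki = 1.770 − 1 = 0.7699 and Ki = 0.152/0.7699 = 0.197 nM.

0.197 nM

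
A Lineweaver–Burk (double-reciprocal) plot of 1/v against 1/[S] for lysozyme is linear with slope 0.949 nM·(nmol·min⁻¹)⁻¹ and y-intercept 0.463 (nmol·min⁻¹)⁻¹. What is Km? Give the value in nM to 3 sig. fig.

y-intercept = 1/Vmax ⇒ Vmax = 2.16 nmol·min⁻¹; slope = Km/Vmax ⇒ Km = slope × Vmax.
Km = 0.949 × 2.16 = 2.05 nM.

2.05 nM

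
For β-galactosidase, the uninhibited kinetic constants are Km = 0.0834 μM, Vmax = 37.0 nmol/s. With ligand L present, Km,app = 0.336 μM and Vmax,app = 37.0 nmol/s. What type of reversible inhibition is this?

Km increases (0.0834 → 0.336 μM) while Vmax is unchanged — the hallmark of competitive inhibition.

competitive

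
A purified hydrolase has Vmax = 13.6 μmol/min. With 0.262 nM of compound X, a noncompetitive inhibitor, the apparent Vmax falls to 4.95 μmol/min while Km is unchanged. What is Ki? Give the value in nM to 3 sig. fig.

Noncompetitive: Vmax,app = Vmax/α with α = 1 + [I]/Ki.
α = Vmax/Vmax,app = 13.6/4.95 = 2.747.
Ki = [I]/(α − 1) = 0.262/1.747 = 0.150 nM.

0.150 nM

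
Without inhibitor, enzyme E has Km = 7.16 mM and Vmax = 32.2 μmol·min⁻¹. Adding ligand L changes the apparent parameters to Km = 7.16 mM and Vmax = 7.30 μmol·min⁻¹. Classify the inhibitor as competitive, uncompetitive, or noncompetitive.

Vmax decreases (32.2 → 7.30 μmol·min⁻¹) while Km is unchanged — pure noncompetitive inhibition.

noncompetitive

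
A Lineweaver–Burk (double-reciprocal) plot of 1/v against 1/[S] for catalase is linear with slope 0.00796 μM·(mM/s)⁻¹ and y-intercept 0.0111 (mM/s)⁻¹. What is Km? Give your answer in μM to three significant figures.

y-intercept = 1/Vmax ⇒ Vmax = 90.1 mM/s; slope = Km/Vmax ⇒ Km = slope × Vmax.
Km = 0.00796 × 90.1 = 0.717 μM.

0.717 μM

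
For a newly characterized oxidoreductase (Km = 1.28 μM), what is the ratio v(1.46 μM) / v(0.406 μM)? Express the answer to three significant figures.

2.21

The fractional saturations are [S]/(Km+[S]) = 0.406/1.686 = 0.2408 and 1.46/2.740 = 0.5328.
v₂/v₁ is just their ratio: 0.5328/0.2408 = 2.21.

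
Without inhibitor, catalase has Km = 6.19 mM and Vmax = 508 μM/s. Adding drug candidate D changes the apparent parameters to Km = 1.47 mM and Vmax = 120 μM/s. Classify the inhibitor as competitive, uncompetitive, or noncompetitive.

Both Km and Vmax decrease by the same factor (~4.22-fold) — characteristic of uncompetitive inhibition.

uncompetitive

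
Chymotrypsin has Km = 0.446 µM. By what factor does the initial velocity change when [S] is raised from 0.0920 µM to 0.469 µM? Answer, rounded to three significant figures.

The fractional saturations are [S]/(Km+[S]) = 0.0920/0.5380 = 0.1710 and 0.469/0.9150 = 0.5126.
v₂/v₁ is just their ratio: 0.5126/0.1710 = 3.00.

3.00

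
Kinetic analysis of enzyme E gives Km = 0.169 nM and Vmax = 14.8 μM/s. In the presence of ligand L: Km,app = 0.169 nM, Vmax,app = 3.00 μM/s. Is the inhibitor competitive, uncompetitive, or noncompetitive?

noncompetitive

Vmax decreases (14.8 → 3.00 μM/s) while Km is unchanged — pure noncompetitive inhibition.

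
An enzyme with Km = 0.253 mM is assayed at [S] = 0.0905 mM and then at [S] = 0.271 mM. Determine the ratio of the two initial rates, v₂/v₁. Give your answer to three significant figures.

Since Vmax cancels, v₂/v₁ = [S]₂(Km+[S]₁) / [S]₁(Km+[S]₂).
= 0.271×(0.253+0.0905) / (0.0905×(0.253+0.271)) = 0.09309/0.04742 = 1.96.

1.96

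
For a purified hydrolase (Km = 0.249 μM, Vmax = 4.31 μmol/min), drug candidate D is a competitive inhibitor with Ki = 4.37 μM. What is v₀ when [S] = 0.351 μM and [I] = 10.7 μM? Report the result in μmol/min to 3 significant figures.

α = 1 + [I]/Ki = 1 + 10.7/4.37 = 3.449.
For a competitive inhibitor, Vmax is unchanged and the apparent Km becomes α·Km: Km,app = 0.859 μM, Vmax,app = 4.31 μmol/min.
v = Vmax,app·[S]/(Km,app + [S]) = 4.31 × 0.351/(0.859 + 0.351) = 1.25 μmol/min.

1.25 μmol/min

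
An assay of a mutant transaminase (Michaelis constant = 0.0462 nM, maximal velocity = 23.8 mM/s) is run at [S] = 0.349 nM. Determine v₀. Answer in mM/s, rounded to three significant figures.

21.0 mM/s

[S]/(Km+[S]) = 0.349/0.3952 = 0.8831, the fractional saturation.
v = 0.8831 × Vmax = 0.8831 × 23.8 = 21.0 mM/s.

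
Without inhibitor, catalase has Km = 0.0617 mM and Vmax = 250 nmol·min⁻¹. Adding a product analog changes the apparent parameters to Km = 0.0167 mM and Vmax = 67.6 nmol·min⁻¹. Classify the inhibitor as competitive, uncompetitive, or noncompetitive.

uncompetitive

Both Km and Vmax decrease by the same factor (~3.70-fold) — characteristic of uncompetitive inhibition.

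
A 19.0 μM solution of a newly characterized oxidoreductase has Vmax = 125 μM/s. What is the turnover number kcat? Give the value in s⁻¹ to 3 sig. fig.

6.58 s⁻¹

kcat = Vmax/[E]total = 125 μM/s / 19.0 μM = 6.58 s⁻¹.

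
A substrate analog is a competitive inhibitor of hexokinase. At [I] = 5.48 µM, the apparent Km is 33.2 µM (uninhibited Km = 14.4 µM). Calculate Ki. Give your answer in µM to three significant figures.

4.20 µM

Competitive: Km,app = α·Km with α = 1 + [I]/Ki.
α = Km,app/Km = 33.2/14.4 = 2.306.
Since α = 1 + [I]/Ki, [I]/Ki = 2.306 − 1 = 1.306 and Ki = 5.48/1.306 = 4.20 µM.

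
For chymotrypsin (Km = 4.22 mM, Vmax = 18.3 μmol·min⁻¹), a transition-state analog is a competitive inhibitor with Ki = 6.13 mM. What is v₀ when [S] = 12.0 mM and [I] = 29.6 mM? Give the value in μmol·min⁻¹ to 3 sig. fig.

With α = 1 + [I]/Ki = 1 + 29.6/6.13 = 5.829, the competitive rate law is v = Vmax[S] / (αKm + [S]).
v = 18.3×12.0 / (5.829×4.22 + 12.0) = 219.6/36.60 = 6.00 μmol·min⁻¹.

6.00 μmol·min⁻¹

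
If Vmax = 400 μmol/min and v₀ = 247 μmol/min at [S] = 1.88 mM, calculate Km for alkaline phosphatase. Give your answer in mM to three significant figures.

1.16 mM

From v = Vmax[S]/(Km+[S]), Km = [S](Vmax − v)/v.
Km = 1.88 × (400 − 247) / 247 = 287.6/247 = 1.16 mM.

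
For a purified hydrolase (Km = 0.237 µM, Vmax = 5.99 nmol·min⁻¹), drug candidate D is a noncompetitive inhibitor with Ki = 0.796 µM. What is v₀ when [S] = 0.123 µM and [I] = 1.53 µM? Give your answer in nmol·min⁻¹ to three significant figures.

0.700 nmol·min⁻¹

With α = 1 + [I]/Ki = 1 + 1.53/0.796 = 2.922, the noncompetitive rate law is v = (Vmax/α)·[S] / (Km + [S]).
v = (5.99/2.922)×0.123 / (0.237 + 0.123) = 0.2521/0.3600 = 0.700 nmol·min⁻¹.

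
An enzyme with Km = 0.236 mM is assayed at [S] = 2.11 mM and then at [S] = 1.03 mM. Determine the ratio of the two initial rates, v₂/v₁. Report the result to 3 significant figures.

0.905

Since Vmax cancels, v₂/v₁ = [S]₂(Km+[S]₁) / [S]₁(Km+[S]₂).
= 1.03×(0.236+2.11) / (2.11×(0.236+1.03)) = 2.416/2.671 = 0.905.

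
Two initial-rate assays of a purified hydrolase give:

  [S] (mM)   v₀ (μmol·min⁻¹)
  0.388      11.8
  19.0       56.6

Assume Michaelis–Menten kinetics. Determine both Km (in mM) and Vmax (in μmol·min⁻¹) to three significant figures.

Km = 1.63 mM; Vmax = 61.5 μmol·min⁻¹

In reciprocal form, 1/v = (Km/Vmax)·(1/[S]) + 1/Vmax. The two points give (1/[S], 1/v) = (2.577, 0.08475) and (0.05263, 0.01767).
Slope = (0.08475 − 0.01767)/(2.577 − 0.05263) = 0.02657; intercept = 0.08475 − 0.02657×2.577 = 0.01627.
Vmax = 1/intercept = 61.5 μmol·min⁻¹; Km = slope × Vmax = 0.02657 × 61.5 = 1.63 mM.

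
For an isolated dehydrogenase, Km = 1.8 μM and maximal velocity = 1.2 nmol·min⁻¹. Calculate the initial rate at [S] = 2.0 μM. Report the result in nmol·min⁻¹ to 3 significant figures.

[S]/(Km+[S]) = 2.0/3.800 = 0.5263, the fractional saturation.
v = 0.5263 × Vmax = 0.5263 × 1.2 = 0.632 nmol·min⁻¹.

0.632 nmol·min⁻¹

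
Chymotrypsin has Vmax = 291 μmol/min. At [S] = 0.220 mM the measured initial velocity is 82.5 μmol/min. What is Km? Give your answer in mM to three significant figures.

0.556 mM

v/Vmax = 82.5/291 = 0.2835 = [S]/(Km+[S]).
So Km + [S] = [S]/0.2835 = 0.7760 mM, giving Km = 0.7760 − 0.220 = 0.556 mM.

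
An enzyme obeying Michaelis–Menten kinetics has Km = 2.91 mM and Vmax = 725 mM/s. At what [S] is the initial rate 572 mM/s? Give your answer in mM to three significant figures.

Rearranging v = Vmax[S]/(Km+[S]) gives [S] = Km·v/(Vmax − v).
[S] = 2.91 × 572 / (725 − 572) = 1665/153.0 = 10.9 mM.

10.9 mM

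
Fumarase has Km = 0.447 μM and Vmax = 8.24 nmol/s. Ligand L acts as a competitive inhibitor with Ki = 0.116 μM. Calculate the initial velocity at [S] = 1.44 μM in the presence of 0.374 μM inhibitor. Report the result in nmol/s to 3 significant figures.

3.57 nmol/s

α = 1 + [I]/Ki = 1 + 0.374/0.116 = 4.224.
For a competitive inhibitor, Vmax is unchanged and the apparent Km becomes α·Km: Km,app = 1.89 μM, Vmax,app = 8.24 nmol/s.
v = Vmax,app·[S]/(Km,app + [S]) = 8.24 × 1.44/(1.89 + 1.44) = 3.57 nmol/s.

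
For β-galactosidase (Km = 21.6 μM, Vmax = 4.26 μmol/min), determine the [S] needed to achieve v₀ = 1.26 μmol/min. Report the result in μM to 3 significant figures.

The required fractional saturation is v/Vmax = 1.26/4.26 = 0.2958.
Then [S]/(Km+[S]) = 0.2958 ⇒ [S] = 21.6 × 0.2958/(1 − 0.2958) = 9.07 μM.

9.07 μM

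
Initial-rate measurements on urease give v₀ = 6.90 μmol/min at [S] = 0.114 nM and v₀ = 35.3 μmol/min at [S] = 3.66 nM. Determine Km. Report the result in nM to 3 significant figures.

In reciprocal form, 1/v = (Km/Vmax)·(1/[S]) + 1/Vmax. The two points give (1/[S], 1/v) = (8.772, 0.1449) and (0.2732, 0.02833).
Slope = (0.1449 − 0.02833)/(8.772 − 0.2732) = 0.01372; intercept = 0.1449 − 0.01372×8.772 = 0.02458.
Vmax = 1/intercept = 40.7 μmol/min; Km = slope × Vmax = 0.01372 × 40.7 = 0.558 nM.

0.558 nM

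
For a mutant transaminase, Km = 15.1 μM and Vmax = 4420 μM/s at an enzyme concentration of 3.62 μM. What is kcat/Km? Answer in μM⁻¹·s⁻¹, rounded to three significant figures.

kcat = Vmax/[E]total = 4420/3.62 = 1220 s⁻¹.
kcat/Km = 1220/15.1 = 80.9 μM⁻¹·s⁻¹.

80.9 μM⁻¹·s⁻¹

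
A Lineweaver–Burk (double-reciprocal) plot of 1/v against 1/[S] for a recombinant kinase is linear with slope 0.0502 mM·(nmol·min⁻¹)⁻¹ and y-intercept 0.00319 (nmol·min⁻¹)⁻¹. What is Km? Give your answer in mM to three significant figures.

y-intercept = 1/Vmax ⇒ Vmax = 313 nmol·min⁻¹; slope = Km/Vmax ⇒ Km = slope × Vmax.
Km = 0.0502 × 313 = 15.7 mM.

15.7 mM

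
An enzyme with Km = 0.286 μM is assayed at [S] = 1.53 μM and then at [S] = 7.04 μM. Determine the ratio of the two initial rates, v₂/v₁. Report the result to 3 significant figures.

1.14

Since Vmax cancels, v₂/v₁ = [S]₂(Km+[S]₁) / [S]₁(Km+[S]₂).
= 7.04×(0.286+1.53) / (1.53×(0.286+7.04)) = 12.78/11.21 = 1.14.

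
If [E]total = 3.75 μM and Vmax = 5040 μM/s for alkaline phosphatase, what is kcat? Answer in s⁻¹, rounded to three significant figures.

kcat = Vmax/[E]total = 5040 μM/s / 3.75 μM = 1340 s⁻¹.

1340 s⁻¹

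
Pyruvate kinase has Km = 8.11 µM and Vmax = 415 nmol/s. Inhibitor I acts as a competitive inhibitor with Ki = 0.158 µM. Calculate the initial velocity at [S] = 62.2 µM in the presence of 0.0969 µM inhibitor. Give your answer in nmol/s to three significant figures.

343 nmol/s

α = 1 + [I]/Ki = 1 + 0.0969/0.158 = 1.613.
For a competitive inhibitor, Vmax is unchanged and the apparent Km becomes α·Km: Km,app = 13.1 µM, Vmax,app = 415 nmol/s.
v = Vmax,app·[S]/(Km,app + [S]) = 415 × 62.2/(13.1 + 62.2) = 343 nmol/s.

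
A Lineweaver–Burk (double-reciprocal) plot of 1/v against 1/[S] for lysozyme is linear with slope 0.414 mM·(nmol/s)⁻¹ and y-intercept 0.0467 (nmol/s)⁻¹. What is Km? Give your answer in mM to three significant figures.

8.87 mM

y-intercept = 1/Vmax ⇒ Vmax = 21.4 nmol/s; slope = Km/Vmax ⇒ Km = slope × Vmax.
Km = 0.414 × 21.4 = 8.87 mM.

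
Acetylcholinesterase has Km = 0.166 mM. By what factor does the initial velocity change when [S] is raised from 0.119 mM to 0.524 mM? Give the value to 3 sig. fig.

The fractional saturations are [S]/(Km+[S]) = 0.119/0.2850 = 0.4175 and 0.524/0.6900 = 0.7594.
v₂/v₁ is just their ratio: 0.7594/0.4175 = 1.82.

1.82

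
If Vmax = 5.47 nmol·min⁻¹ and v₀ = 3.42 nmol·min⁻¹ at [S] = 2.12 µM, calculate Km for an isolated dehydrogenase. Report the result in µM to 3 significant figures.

From v = Vmax[S]/(Km+[S]), Km = [S](Vmax − v)/v.
Km = 2.12 × (5.47 − 3.42) / 3.42 = 4.346/3.42 = 1.27 µM.

1.27 µM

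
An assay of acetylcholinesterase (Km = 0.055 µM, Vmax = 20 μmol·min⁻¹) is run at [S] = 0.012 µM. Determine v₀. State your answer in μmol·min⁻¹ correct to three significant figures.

3.58 μmol·min⁻¹

[S]/(Km+[S]) = 0.012/0.06700 = 0.1791, the fractional saturation.
v = 0.1791 × Vmax = 0.1791 × 20 = 3.58 μmol·min⁻¹.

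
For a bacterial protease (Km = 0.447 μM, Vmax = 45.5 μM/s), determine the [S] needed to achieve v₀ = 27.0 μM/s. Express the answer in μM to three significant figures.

0.652 μM

Rearranging v = Vmax[S]/(Km+[S]) gives [S] = Km·v/(Vmax − v).
[S] = 0.447 × 27.0 / (45.5 − 27.0) = 12.07/18.50 = 0.652 μM.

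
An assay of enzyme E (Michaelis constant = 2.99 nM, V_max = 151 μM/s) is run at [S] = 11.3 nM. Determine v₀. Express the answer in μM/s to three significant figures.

119 μM/s

v = Vmax·[S]/(Km + [S]) = 151 × 11.3 / (2.99 + 11.3)
  = 1706 / 14.29 = 119 μM/s.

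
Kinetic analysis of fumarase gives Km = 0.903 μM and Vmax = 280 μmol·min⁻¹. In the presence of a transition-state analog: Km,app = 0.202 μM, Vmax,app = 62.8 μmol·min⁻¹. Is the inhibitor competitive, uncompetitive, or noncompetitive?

Both Km and Vmax decrease by the same factor (~4.46-fold) — characteristic of uncompetitive inhibition.

uncompetitive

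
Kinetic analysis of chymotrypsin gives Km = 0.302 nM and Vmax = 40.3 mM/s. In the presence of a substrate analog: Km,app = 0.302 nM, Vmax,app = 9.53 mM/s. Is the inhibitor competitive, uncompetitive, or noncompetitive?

noncompetitive

Vmax decreases (40.3 → 9.53 mM/s) while Km is unchanged — pure noncompetitive inhibition.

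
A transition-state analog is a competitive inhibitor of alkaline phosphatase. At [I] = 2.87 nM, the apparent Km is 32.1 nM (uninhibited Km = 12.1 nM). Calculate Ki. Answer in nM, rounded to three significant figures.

1.74 nM

Competitive: Km,app = α·Km with α = 1 + [I]/Ki.
α = Km,app/Km = 32.1/12.1 = 2.653.
Since α = 1 + [I]/Ki, [I]/Ki = 2.653 − 1 = 1.653 and Ki = 2.87/1.653 = 1.74 nM.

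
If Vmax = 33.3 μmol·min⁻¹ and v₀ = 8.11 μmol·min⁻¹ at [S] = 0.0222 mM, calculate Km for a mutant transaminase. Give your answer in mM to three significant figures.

0.0690 mM

From v = Vmax[S]/(Km+[S]), Km = [S](Vmax − v)/v.
Km = 0.0222 × (33.3 − 8.11) / 8.11 = 0.5592/8.11 = 0.0690 mM.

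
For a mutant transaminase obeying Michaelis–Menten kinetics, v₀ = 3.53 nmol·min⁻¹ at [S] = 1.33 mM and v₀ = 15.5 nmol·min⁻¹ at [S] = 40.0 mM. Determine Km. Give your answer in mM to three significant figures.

In reciprocal form, 1/v = (Km/Vmax)·(1/[S]) + 1/Vmax. The two points give (1/[S], 1/v) = (0.7519, 0.2833) and (0.02500, 0.06452).
Slope = (0.2833 − 0.06452)/(0.7519 − 0.02500) = 0.3010; intercept = 0.2833 − 0.3010×0.7519 = 0.05699.
Vmax = 1/intercept = 17.5 nmol·min⁻¹; Km = slope × Vmax = 0.3010 × 17.5 = 5.28 mM.

5.28 mM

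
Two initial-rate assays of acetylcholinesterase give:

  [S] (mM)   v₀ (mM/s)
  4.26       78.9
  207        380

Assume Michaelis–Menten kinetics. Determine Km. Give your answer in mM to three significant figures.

From v = Vmax[S]/(Km+[S]), each point gives Vmax = v(Km+[S])/[S].
Equating: 78.9(Km+4.26)/4.26 = 380(Km+207)/207.
18.52·Km + 78.9 = 1.836·Km + 380, so (18.52 − 1.836)·Km = 380 − 78.9.
Km = 301.1/16.69 = 18.0 mM; then Vmax = 78.9(18.0+4.26)/4.26 = 413 mM/s.

18.0 mM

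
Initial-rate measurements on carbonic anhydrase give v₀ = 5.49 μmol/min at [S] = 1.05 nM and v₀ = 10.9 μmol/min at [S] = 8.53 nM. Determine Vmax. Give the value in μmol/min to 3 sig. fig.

12.6 μmol/min

From v = Vmax[S]/(Km+[S]), each point gives Vmax = v(Km+[S])/[S].
Equating: 5.49(Km+1.05)/1.05 = 10.9(Km+8.53)/8.53.
5.229·Km + 5.49 = 1.278·Km + 10.9, so (5.229 − 1.278)·Km = 10.9 − 5.49.
Km = 5.410/3.951 = 1.37 nM; then Vmax = 5.49(1.37+1.05)/1.05 = 12.6 μmol/min.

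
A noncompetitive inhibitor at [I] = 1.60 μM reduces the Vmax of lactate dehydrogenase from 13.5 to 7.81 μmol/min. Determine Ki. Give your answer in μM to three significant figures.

2.20 μM

Noncompetitive: Vmax,app = Vmax/α with α = 1 + [I]/Ki.
α = Vmax/Vmax,app = 13.5/7.81 = 1.729.
Ki = [I]/(α − 1) = 1.60/0.7286 = 2.20 μM.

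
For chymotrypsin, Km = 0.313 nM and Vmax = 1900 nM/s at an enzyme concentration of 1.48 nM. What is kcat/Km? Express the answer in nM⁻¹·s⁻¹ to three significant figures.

4100 nM⁻¹·s⁻¹

kcat = Vmax/[E]total = 1900/1.48 = 1280 s⁻¹.
kcat/Km = 1280/0.313 = 4100 nM⁻¹·s⁻¹.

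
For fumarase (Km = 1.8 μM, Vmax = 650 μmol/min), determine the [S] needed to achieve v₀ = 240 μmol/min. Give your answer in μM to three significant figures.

1.05 μM

The required fractional saturation is v/Vmax = 240/650 = 0.3692.
Then [S]/(Km+[S]) = 0.3692 ⇒ [S] = 1.8 × 0.3692/(1 − 0.3692) = 1.05 μM.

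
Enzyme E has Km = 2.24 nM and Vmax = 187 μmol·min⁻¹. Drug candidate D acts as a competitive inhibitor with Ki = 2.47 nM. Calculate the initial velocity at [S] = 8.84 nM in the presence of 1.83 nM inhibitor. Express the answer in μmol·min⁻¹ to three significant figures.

130 μmol·min⁻¹

α = 1 + [I]/Ki = 1 + 1.83/2.47 = 1.741.
For a competitive inhibitor, Vmax is unchanged and the apparent Km becomes α·Km: Km,app = 3.90 nM, Vmax,app = 187 μmol·min⁻¹.
v = Vmax,app·[S]/(Km,app + [S]) = 187 × 8.84/(3.90 + 8.84) = 130 μmol·min⁻¹.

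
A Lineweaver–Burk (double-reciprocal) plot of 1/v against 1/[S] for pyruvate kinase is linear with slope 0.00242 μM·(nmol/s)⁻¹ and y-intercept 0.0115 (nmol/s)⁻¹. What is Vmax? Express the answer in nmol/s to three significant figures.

The y-intercept of a Lineweaver–Burk plot equals 1/Vmax, so Vmax = 1/0.0115 = 87.0 nmol/s.

87.0 nmol/s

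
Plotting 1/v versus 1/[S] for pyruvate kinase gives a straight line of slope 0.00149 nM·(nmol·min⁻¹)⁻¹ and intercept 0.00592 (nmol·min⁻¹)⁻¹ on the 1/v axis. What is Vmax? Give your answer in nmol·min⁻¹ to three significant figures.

The y-intercept of a Lineweaver–Burk plot equals 1/Vmax, so Vmax = 1/0.00592 = 169 nmol·min⁻¹.

169 nmol·min⁻¹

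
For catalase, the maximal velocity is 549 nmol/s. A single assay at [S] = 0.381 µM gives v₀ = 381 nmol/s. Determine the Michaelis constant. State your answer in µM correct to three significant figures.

0.168 µM

From v = Vmax[S]/(Km+[S]), Km = [S](Vmax − v)/v.
Km = 0.381 × (549 − 381) / 381 = 64.01/381 = 0.168 µM.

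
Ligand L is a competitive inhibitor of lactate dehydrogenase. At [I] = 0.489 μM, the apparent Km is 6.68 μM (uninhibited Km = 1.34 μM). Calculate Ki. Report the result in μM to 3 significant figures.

0.123 μM

Competitive: Km,app = α·Km with α = 1 + [I]/Ki.
α = Km,app/Km = 6.68/1.34 = 4.985.
Ki = [I]/(α − 1) = 0.489/3.985 = 0.123 μM.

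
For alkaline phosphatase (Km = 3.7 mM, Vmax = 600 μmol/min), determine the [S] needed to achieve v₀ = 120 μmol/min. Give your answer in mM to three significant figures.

Rearranging v = Vmax[S]/(Km+[S]) gives [S] = Km·v/(Vmax − v).
[S] = 3.7 × 120 / (600 − 120) = 444.0/480.0 = 0.925 mM.

0.925 mM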